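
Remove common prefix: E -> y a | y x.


Common prefix: 'y'
Factored: E -> y E', E' -> a | x


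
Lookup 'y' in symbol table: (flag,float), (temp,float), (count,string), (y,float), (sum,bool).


Lookup 'y' → type float


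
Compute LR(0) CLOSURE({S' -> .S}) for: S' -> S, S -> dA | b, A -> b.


Start: S' -> .S
For each item with dot before a nonterminal B, add B -> .γ for every B-production
Closure: [S' -> .S, S -> .dA, S -> .b]


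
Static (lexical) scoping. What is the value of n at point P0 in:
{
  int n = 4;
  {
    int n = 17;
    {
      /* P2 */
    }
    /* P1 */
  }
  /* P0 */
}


n declared in the same block as P0
n = 4


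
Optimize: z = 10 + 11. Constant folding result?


10 + 11 = 21 at compile time
Optimized: z = 21


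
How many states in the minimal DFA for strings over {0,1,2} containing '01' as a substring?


KMP-style automaton: 2 progress states + 1 absorbing accept = 3
Minimal DFA: 3 states


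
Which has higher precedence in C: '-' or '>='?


'-' is additive (level 9); '>=' is relational (level 7)
Higher level binds tighter
'-' has higher precedence than '>='


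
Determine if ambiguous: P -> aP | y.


right-linear, alternatives start with distinct terminals 'a' vs 'y': unique leftmost derivation
Unambiguous


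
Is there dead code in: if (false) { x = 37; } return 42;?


condition is constant false, so the whole block is unreachable
Dead: 'if (false) { x = 37; }'


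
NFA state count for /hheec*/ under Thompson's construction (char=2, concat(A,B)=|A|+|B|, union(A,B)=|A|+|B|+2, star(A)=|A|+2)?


Syntax tree has 5 char leaf(s), 0 union(s), 1 star(s)
chars contribute 5×2 = 10; each union adds +2; each star adds +2
Total: 10 + 0 + 2 = 12 states


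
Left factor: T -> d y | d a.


Common prefix: 'd'
Factored: T -> d T', T' -> y | a


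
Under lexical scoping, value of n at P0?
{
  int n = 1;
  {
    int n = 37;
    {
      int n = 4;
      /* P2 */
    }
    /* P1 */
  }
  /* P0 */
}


n declared in the same block as P0
n = 1


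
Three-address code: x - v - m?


Break into single-operator statements:
t1 = x - v
t2 = t1 - m


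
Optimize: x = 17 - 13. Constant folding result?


17 - 13 = 4 at compile time
Optimized: x = 4


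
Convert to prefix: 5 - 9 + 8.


left-to-right (same/higher precedence on left): tree is (+ (- 5 9) 8)
Prefix: + - 5 9 8


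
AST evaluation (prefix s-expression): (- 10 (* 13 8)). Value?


Evaluate inner: (* 13 8) = 104
Evaluate root: (- 10 104) = -94
Result: -94


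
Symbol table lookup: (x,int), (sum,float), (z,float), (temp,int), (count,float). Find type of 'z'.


Lookup 'z' → type float


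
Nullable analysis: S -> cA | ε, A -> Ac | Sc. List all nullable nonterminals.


A nonterminal is nullable iff some alternative derives ε (directly, or every symbol in it is nullable)
Nullable: {S}


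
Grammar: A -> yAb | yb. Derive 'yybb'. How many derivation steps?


Derivation: A => yAb => yybb
Steps: 2


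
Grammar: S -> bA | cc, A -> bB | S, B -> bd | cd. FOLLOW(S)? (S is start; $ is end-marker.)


$ ∈ FOLLOW(S). For each A -> αBβ: add FIRST(β)\{ε} to FOLLOW(B); if β nullable, add FOLLOW(A).
FOLLOW(S) = {$}


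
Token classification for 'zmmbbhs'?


Pattern: letter/underscore followed by alphanumerics, not a keyword
Type: IDENTIFIER


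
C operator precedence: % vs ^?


'%' is multiplicative (level 10); '^' is bitwise XOR (level 4)
Higher level binds tighter
'%' has higher precedence than '^'


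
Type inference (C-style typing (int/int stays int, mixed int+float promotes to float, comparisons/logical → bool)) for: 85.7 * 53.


Operand types: float * int
Rule: mixed int/float promotes to float; int/int stays int
Result type: float


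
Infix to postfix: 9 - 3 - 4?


Left to right (same or higher precedence on left)
Postfix: 9 3 - 4 -


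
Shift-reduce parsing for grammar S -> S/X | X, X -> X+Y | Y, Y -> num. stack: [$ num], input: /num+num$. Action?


'num' on top is the handle for Y -> num
Action: reduce (Y -> num)


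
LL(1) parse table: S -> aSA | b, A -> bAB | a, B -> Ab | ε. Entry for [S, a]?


For [S, a]: 'a' ∈ FIRST(aSA)
Entry: S -> aSA


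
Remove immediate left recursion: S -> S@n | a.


Left-recursive alternatives: S@n; non-recursive: a
Introduce S': S -> aS', S' -> @nS' | ε


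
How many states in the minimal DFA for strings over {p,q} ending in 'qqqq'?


Track the longest suffix of input matching a prefix of 'qqqq': 5 classes (prefixes of length 0..4)
Minimal DFA: 5 states


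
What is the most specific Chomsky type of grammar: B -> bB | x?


Right-linear: every RHS is a terminal or a terminal followed by one nonterminal
Classification: Type 3 (Regular)


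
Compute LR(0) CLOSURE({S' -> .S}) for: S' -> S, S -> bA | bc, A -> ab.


Start: S' -> .S
For each item with dot before a nonterminal B, add B -> .γ for every B-production
Closure: [S' -> .S, S -> .bA, S -> .bc]


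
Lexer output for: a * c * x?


Scan left to right, longest-match per lexeme
Tokens: ID(a), OP(*), ID(c), OP(*), ID(x)


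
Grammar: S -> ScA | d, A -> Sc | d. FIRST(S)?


Per alternative of S: FIRST(ScA) = {d}; FIRST(d) = {d}
FIRST(S) = {d}


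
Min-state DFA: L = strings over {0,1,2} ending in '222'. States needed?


Track the longest suffix of input matching a prefix of '222': 4 classes (prefixes of length 0..3)
Minimal DFA: 4 states


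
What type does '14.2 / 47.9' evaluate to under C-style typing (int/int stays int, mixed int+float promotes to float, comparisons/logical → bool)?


Operand types: float / float
Rule: mixed int/float promotes to float; int/int stays int
Result type: float


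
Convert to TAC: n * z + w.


Break into single-operator statements:
t1 = n * z
t2 = t1 + w


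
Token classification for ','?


Pattern: delimiter/punctuation
Type: PUNCTUATION


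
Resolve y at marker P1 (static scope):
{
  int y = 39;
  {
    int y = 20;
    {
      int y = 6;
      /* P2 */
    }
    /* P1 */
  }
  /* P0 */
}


y declared in the same block as P1
y = 20


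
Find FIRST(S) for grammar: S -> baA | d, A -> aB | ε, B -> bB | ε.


Per alternative of S: FIRST(baA) = {b}; FIRST(d) = {d}
FIRST(S) = {b, d}


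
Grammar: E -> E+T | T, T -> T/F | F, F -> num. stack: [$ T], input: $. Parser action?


lookahead ∉ {/} so T won't extend; reduce E -> T
Action: reduce (E -> T)


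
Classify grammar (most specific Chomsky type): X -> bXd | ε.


Single nonterminal LHS, but b^n d^n is not regular
Classification: Type 2 (Context-Free)


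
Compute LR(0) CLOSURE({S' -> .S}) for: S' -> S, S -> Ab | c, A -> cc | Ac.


Start: S' -> .S
For each item with dot before a nonterminal B, add B -> .γ for every B-production
Closure: [S' -> .S, S -> .Ab, S -> .c, A -> .cc, A -> .Ac]


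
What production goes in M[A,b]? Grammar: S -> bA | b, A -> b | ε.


For [A, b]: 'b' ∈ FIRST(b)
Entry: A -> b


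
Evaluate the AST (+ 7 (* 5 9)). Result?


Evaluate inner: (* 5 9) = 45
Evaluate root: (+ 7 45) = 52
Result: 52


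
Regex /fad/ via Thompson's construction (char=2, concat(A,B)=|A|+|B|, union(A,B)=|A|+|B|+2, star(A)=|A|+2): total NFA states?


Syntax tree has 3 char leaf(s), 0 union(s), 0 star(s)
chars contribute 3×2 = 6; each union adds +2; each star adds +2
Total: 6 + 0 + 0 = 6 states


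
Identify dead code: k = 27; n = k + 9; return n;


k is read by n's definition; n is returned
No dead code


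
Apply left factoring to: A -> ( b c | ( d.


Common prefix: '('
Factored: A -> ( A', A' -> b c | d


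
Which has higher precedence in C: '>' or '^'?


'>' is relational (level 7); '^' is bitwise XOR (level 4)
Higher level binds tighter
'>' has higher precedence than '^'


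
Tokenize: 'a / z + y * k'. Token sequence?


Scan left to right, longest-match per lexeme
Tokens: ID(a), OP(/), ID(z), OP(+), ID(y), OP(*), ID(k)


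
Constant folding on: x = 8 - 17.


8 - 17 = -9 at compile time
Optimized: x = -9


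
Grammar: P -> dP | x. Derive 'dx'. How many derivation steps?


Derivation: P => dP => dx
Steps: 2


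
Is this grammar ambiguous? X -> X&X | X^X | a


'a&a^a' has two parse trees (no precedence encoded between & and ^)
Ambiguous


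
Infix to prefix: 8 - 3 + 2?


left-to-right (same/higher precedence on left): tree is (+ (- 8 3) 2)
Prefix: + - 8 3 2


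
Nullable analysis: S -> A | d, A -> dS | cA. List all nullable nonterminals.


A nonterminal is nullable iff some alternative derives ε (directly, or every symbol in it is nullable)
Nullable: {}


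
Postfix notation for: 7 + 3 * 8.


* has higher precedence, evaluate 3*8 first
Postfix: 7 3 8 * +


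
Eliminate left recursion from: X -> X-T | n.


Left-recursive alternatives: X-T; non-recursive: n
Introduce X': X -> nX', X' -> -TX' | ε


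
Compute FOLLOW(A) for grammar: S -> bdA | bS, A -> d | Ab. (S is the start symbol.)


$ ∈ FOLLOW(S). For each A -> αBβ: add FIRST(β)\{ε} to FOLLOW(B); if β nullable, add FOLLOW(A).
FOLLOW(A) = {$, b}


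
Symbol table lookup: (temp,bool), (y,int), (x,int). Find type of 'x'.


Lookup 'x' → type int


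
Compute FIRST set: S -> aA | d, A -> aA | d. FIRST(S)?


Per alternative of S: FIRST(aA) = {a}; FIRST(d) = {d}
FIRST(S) = {a, d}


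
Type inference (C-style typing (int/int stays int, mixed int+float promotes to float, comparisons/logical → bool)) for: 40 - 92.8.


Operand types: int - float
Rule: mixed int/float promotes to float; int/int stays int
Result type: float


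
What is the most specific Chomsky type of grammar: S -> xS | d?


Right-linear: every RHS is a terminal or a terminal followed by one nonterminal
Classification: Type 3 (Regular)


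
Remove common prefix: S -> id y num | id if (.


Common prefix: 'id'
Factored: S -> id S', S' -> y num | if (


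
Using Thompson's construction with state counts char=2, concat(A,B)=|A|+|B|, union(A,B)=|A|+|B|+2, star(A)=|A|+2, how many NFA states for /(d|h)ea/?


Syntax tree has 4 char leaf(s), 1 union(s), 0 star(s)
chars contribute 4×2 = 8; each union adds +2; each star adds +2
Total: 8 + 2 + 0 = 10 states


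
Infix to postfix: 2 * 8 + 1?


Left to right (same or higher precedence on left)
Postfix: 2 8 * 1 +


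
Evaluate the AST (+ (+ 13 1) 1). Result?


Evaluate inner: (+ 13 1) = 14
Evaluate root: (+ 14 1) = 15
Result: 15


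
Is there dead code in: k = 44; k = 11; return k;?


first assignment to k is overwritten before any read
Dead: 'k = 44'


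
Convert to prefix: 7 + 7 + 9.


left-to-right (same/higher precedence on left): tree is (+ (+ 7 7) 9)
Prefix: + + 7 7 9


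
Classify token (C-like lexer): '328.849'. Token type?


Pattern: digits with a decimal point
Type: FLOAT_LITERAL


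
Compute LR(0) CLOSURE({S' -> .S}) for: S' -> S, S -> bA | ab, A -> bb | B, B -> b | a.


Start: S' -> .S
For each item with dot before a nonterminal B, add B -> .γ for every B-production
Closure: [S' -> .S, S -> .bA, S -> .ab]


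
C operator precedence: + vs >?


'+' is additive (level 9); '>' is relational (level 7)
Higher level binds tighter
'+' has higher precedence than '>'


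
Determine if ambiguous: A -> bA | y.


right-linear, alternatives start with distinct terminals 'b' vs 'y': unique leftmost derivation
Unambiguous


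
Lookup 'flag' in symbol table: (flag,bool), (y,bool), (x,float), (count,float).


Lookup 'flag' → type bool


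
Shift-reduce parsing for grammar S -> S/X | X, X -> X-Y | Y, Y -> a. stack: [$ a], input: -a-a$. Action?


'a' on top is the handle for Y -> a
Action: reduce (Y -> a)


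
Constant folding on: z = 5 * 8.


5 * 8 = 40 at compile time
Optimized: z = 40


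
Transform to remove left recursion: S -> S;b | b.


Left-recursive alternatives: S;b; non-recursive: b
Introduce S': S -> bS', S' -> ;bS' | ε


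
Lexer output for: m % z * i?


Scan left to right, longest-match per lexeme
Tokens: ID(m), OP(%), ID(z), OP(*), ID(i)


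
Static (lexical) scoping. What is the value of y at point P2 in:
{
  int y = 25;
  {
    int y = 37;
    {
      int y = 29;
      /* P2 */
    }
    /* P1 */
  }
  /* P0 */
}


y declared in the same block as P2
y = 29


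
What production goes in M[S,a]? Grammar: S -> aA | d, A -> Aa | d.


For [S, a]: 'a' ∈ FIRST(aA)
Entry: S -> aA


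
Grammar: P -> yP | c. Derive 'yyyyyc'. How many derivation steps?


Derivation: P => yP => yyP => yyyP => yyyyP => yyyyyP => yyyyyc
Steps: 6


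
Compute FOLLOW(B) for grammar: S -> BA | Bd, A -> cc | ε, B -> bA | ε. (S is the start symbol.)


$ ∈ FOLLOW(S). For each A -> αBβ: add FIRST(β)\{ε} to FOLLOW(B); if β nullable, add FOLLOW(A).
FOLLOW(B) = {$, c, d}


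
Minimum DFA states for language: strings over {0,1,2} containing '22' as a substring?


KMP-style automaton: 2 progress states + 1 absorbing accept = 3
Minimal DFA: 3 states


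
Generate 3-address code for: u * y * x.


Break into single-operator statements:
t1 = u * y
t2 = t1 * x


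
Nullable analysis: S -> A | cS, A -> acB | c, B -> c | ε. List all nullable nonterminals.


A nonterminal is nullable iff some alternative derives ε (directly, or every symbol in it is nullable)
Nullable: {B}


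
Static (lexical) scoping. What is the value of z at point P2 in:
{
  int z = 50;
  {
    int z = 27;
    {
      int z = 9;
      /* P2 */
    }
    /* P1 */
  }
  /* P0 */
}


z declared in the same block as P2
z = 9


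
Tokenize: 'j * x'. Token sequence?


Scan left to right, longest-match per lexeme
Tokens: ID(j), OP(*), ID(x)


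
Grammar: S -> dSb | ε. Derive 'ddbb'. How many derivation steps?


Derivation: S => dSb => ddSbb => ddbb
Steps: 3


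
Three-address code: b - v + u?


Break into single-operator statements:
t1 = b - v
t2 = t1 + u


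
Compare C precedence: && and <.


'<' is relational (level 7); '&&' is logical AND (level 2)
Higher level binds tighter
'<' has higher precedence than '&&'


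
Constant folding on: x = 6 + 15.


6 + 15 = 21 at compile time
Optimized: x = 21


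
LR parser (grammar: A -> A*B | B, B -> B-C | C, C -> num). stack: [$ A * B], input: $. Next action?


handle 'A*B' on top; lookahead ∈ FOLLOW(A) = {*, $}
Action: reduce (A -> A*B)


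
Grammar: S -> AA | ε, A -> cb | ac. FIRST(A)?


Per alternative of A: FIRST(cb) = {c}; FIRST(ac) = {a}
FIRST(A) = {a, c}


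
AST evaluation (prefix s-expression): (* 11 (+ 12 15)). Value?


Evaluate inner: (+ 12 15) = 27
Evaluate root: (* 11 27) = 297
Result: 297


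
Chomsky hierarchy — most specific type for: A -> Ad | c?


Left-linear: every RHS is a terminal or one nonterminal followed by a terminal
Classification: Type 3 (Regular)


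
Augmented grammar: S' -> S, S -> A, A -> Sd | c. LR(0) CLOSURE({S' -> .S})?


Start: S' -> .S
For each item with dot before a nonterminal B, add B -> .γ for every B-production
Closure: [S' -> .S, S -> .A, A -> .Sd, A -> .c]


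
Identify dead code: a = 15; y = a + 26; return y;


a is read by y's definition; y is returned
No dead code


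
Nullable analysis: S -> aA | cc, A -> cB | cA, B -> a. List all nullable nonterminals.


A nonterminal is nullable iff some alternative derives ε (directly, or every symbol in it is nullable)
Nullable: {}


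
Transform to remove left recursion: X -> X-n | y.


Left-recursive alternatives: X-n; non-recursive: y
Introduce X': X -> yX', X' -> -nX' | ε


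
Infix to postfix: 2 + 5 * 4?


* has higher precedence, evaluate 5*4 first
Postfix: 2 5 4 * +


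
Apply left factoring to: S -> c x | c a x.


Common prefix: 'c'
Factored: S -> c S', S' -> x | a x


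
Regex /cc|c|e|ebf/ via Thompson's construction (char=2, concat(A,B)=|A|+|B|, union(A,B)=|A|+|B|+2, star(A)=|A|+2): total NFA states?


Syntax tree has 7 char leaf(s), 3 union(s), 0 star(s)
chars contribute 7×2 = 14; each union adds +2; each star adds +2
Total: 14 + 6 + 0 = 20 states


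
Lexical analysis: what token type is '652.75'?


Pattern: digits with a decimal point
Type: FLOAT_LITERAL


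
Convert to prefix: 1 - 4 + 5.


left-to-right (same/higher precedence on left): tree is (+ (- 1 4) 5)
Prefix: + - 1 4 5


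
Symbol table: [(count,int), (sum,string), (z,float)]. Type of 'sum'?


Lookup 'sum' → type string


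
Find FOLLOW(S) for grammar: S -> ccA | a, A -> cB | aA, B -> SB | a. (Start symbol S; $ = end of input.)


$ ∈ FOLLOW(S). For each A -> αBβ: add FIRST(β)\{ε} to FOLLOW(B); if β nullable, add FOLLOW(A).
FOLLOW(S) = {$, a, c}


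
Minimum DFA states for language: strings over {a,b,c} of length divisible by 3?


Track length mod 3: states 0..2, accept at 0
Minimal DFA: 3 states


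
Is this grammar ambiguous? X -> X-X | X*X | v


'v-v*v' has two parse trees (no precedence encoded between - and *)
Ambiguous


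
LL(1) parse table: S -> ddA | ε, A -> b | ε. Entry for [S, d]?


For [S, d]: 'd' ∈ FIRST(ddA)
Entry: S -> ddA


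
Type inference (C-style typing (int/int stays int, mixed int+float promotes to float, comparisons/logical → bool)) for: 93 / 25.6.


Operand types: int / float
Rule: mixed int/float promotes to float; int/int stays int
Result type: float


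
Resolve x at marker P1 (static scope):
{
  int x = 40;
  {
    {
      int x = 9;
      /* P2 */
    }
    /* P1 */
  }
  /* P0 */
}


P1's block does not declare x; resolves to the enclosing declaration at depth 0
x = 40


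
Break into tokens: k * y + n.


Scan left to right, longest-match per lexeme
Tokens: ID(k), OP(*), ID(y), OP(+), ID(n)


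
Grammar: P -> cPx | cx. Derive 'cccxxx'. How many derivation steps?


Derivation: P => cPx => ccPxx => cccxxx
Steps: 3


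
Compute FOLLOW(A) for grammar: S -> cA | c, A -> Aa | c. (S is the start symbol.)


$ ∈ FOLLOW(S). For each A -> αBβ: add FIRST(β)\{ε} to FOLLOW(B); if β nullable, add FOLLOW(A).
FOLLOW(A) = {$, a}


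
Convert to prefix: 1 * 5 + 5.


left-to-right (same/higher precedence on left): tree is (+ (* 1 5) 5)
Prefix: + * 1 5 5


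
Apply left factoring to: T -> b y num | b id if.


Common prefix: 'b'
Factored: T -> b T', T' -> y num | id if


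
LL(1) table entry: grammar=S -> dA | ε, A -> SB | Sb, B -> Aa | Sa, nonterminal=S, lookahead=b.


For [S, b]: ε is nullable and 'b' ∈ FOLLOW(S)
Entry: S -> ε


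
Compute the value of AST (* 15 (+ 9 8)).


Evaluate inner: (+ 9 8) = 17
Evaluate root: (* 15 17) = 255
Result: 255


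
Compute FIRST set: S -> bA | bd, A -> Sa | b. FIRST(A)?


Per alternative of A: FIRST(Sa) = {b}; FIRST(b) = {b}
FIRST(A) = {b}


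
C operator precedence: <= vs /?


'/' is multiplicative (level 10); '<=' is relational (level 7)
Higher level binds tighter
'/' has higher precedence than '<='


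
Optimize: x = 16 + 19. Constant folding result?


16 + 19 = 35 at compile time
Optimized: x = 35


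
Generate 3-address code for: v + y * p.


Break into single-operator statements:
t1 = y * p
t2 = v + t1


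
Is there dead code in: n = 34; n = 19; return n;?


first assignment to n is overwritten before any read
Dead: 'n = 34'


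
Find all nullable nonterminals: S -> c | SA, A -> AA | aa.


A nonterminal is nullable iff some alternative derives ε (directly, or every symbol in it is nullable)
Nullable: {}


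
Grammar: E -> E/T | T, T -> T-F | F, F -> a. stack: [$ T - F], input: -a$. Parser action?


handle 'T-F' on top
Action: reduce (T -> T-F)


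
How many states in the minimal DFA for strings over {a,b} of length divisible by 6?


Track length mod 6: states 0..5, accept at 0
Minimal DFA: 6 states


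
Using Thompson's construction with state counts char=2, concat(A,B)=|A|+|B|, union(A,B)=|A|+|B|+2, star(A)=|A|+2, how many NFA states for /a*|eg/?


Syntax tree has 3 char leaf(s), 1 union(s), 1 star(s)
chars contribute 3×2 = 6; each union adds +2; each star adds +2
Total: 6 + 2 + 2 = 10 states


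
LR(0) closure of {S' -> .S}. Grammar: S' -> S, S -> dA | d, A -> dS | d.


Start: S' -> .S
For each item with dot before a nonterminal B, add B -> .γ for every B-production
Closure: [S' -> .S, S -> .dA, S -> .d]


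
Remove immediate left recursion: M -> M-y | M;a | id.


Left-recursive alternatives: M-y, M;a; non-recursive: id
Introduce M': M -> idM', M' -> -yM' | ;aM' | ε


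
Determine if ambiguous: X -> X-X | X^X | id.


'id-id^id' has two parse trees (no precedence encoded between - and ^)
Ambiguous


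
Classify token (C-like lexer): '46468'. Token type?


Pattern: digits only
Type: INTEGER_LITERAL


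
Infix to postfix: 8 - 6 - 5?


Left to right (same or higher precedence on left)
Postfix: 8 6 - 5 -


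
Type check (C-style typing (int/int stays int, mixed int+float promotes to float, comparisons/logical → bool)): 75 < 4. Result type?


Operand types: int < int
Rule: comparison yields bool
Result type: bool


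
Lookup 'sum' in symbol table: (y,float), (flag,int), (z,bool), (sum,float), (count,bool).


Lookup 'sum' → type float


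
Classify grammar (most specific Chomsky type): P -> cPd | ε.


Single nonterminal LHS, but c^n d^n is not regular
Classification: Type 2 (Context-Free)


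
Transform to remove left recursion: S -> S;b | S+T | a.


Left-recursive alternatives: S;b, S+T; non-recursive: a
Introduce S': S -> aS', S' -> ;bS' | +TS' | ε


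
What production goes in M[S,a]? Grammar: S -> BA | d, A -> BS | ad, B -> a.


For [S, a]: 'a' ∈ FIRST(BA)
Entry: S -> BA


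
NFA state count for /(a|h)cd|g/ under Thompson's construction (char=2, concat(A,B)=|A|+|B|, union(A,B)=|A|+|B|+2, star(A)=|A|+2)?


Syntax tree has 5 char leaf(s), 2 union(s), 0 star(s)
chars contribute 5×2 = 10; each union adds +2; each star adds +2
Total: 10 + 4 + 0 = 14 states


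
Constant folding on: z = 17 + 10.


17 + 10 = 27 at compile time
Optimized: z = 27


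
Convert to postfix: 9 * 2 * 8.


Left to right (same or higher precedence on left)
Postfix: 9 2 * 8 *


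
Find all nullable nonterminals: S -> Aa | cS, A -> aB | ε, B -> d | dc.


A nonterminal is nullable iff some alternative derives ε (directly, or every symbol in it is nullable)
Nullable: {A}


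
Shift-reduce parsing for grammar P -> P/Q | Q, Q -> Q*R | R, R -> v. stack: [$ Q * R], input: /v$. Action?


handle 'Q*R' on top
Action: reduce (Q -> Q*R)


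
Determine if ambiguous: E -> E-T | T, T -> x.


precedence layered via separate nonterminal T: deterministic
Unambiguous


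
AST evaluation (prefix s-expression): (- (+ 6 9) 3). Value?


Evaluate inner: (+ 6 9) = 15
Evaluate root: (- 15 3) = 12
Result: 12


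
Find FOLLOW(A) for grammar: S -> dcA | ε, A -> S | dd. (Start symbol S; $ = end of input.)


$ ∈ FOLLOW(S). For each A -> αBβ: add FIRST(β)\{ε} to FOLLOW(B); if β nullable, add FOLLOW(A).
FOLLOW(A) = {$}


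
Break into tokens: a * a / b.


Scan left to right, longest-match per lexeme
Tokens: ID(a), OP(*), ID(a), OP(/), ID(b)


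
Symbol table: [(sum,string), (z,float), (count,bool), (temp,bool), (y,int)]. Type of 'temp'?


Lookup 'temp' → type bool


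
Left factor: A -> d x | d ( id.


Common prefix: 'd'
Factored: A -> d A', A' -> x | ( id


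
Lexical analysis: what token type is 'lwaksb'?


Pattern: letter/underscore followed by alphanumerics, not a keyword
Type: IDENTIFIER


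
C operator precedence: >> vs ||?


'>>' is shift (level 8); '||' is logical OR (level 1)
Higher level binds tighter
'>>' has higher precedence than '||'


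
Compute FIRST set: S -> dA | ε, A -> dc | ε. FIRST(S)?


Per alternative of S: FIRST(dA) = {d}; FIRST(ε) = {ε}
FIRST(S) = {d, ε}


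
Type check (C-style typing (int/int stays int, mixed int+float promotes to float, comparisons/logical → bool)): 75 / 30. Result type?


Operand types: int / int
Rule: mixed int/float promotes to float; int/int stays int
Result type: int


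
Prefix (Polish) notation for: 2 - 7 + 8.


left-to-right (same/higher precedence on left): tree is (+ (- 2 7) 8)
Prefix: + - 2 7 8


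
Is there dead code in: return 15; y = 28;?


statement follows a return and is unreachable
Dead: 'y = 28'


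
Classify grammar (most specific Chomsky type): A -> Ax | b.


Left-linear: every RHS is a terminal or one nonterminal followed by a terminal
Classification: Type 3 (Regular)


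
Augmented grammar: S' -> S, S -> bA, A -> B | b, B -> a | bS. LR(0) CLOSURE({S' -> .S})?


Start: S' -> .S
For each item with dot before a nonterminal B, add B -> .γ for every B-production
Closure: [S' -> .S, S -> .bA]


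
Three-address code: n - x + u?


Break into single-operator statements:
t1 = n - x
t2 = t1 + u


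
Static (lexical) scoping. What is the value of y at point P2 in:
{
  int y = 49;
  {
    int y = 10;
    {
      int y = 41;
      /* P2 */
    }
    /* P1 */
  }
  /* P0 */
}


y declared in the same block as P2
y = 41


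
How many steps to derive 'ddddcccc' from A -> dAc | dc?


Derivation: A => dAc => ddAcc => dddAccc => ddddcccc
Steps: 4


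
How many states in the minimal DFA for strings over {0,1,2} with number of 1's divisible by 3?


Track (count of 1) mod 3: states 0..2, accept at 0
Minimal DFA: 3 states


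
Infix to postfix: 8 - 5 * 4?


* has higher precedence, evaluate 5*4 first
Postfix: 8 5 4 * -


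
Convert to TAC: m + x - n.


Break into single-operator statements:
t1 = m + x
t2 = t1 - n


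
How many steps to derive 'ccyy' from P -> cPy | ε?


Derivation: P => cPy => ccPyy => ccyy
Steps: 3


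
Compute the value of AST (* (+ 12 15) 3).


Evaluate inner: (+ 12 15) = 27
Evaluate root: (* 27 3) = 81
Result: 81


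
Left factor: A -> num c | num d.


Common prefix: 'num'
Factored: A -> num A', A' -> c | d


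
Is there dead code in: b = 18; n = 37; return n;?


b is assigned but never read
Dead: 'b = 18'


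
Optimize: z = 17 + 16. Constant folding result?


17 + 16 = 33 at compile time
Optimized: z = 33


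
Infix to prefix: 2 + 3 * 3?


'*' binds tighter: tree is (+ 2 (* 3 3))
Prefix: + 2 * 3 3


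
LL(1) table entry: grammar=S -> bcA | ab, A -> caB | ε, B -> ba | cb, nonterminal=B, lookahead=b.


For [B, b]: 'b' ∈ FIRST(ba)
Entry: B -> ba


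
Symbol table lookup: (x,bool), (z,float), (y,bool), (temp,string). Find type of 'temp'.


Lookup 'temp' → type string


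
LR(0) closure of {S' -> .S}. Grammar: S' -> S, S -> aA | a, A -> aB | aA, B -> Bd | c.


Start: S' -> .S
For each item with dot before a nonterminal B, add B -> .γ for every B-production
Closure: [S' -> .S, S -> .aA, S -> .a]


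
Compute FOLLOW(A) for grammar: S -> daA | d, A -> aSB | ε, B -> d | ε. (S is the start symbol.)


$ ∈ FOLLOW(S). For each A -> αBβ: add FIRST(β)\{ε} to FOLLOW(B); if β nullable, add FOLLOW(A).
FOLLOW(A) = {$, d}


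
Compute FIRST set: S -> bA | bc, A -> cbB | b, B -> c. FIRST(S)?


Per alternative of S: FIRST(bA) = {b}; FIRST(bc) = {b}
FIRST(S) = {b}


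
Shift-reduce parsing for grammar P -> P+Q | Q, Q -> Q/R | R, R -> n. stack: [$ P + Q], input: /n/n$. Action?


'/' can extend Q; shift to build Q -> Q/R
Action: shift


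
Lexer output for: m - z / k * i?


Scan left to right, longest-match per lexeme
Tokens: ID(m), OP(-), ID(z), OP(/), ID(k), OP(*), ID(i)


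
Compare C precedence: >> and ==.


'>>' is shift (level 8); '==' is equality (level 6)
Higher level binds tighter
'>>' has higher precedence than '=='


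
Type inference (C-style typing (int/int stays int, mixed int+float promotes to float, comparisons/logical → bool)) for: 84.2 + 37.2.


Operand types: float + float
Rule: mixed int/float promotes to float; int/int stays int
Result type: float


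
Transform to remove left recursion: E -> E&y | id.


Left-recursive alternatives: E&y; non-recursive: id
Introduce E': E -> idE', E' -> &yE' | ε


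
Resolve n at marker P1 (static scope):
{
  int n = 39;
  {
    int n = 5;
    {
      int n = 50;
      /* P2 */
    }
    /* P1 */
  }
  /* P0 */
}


n declared in the same block as P1
n = 5


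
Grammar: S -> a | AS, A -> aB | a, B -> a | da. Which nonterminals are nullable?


A nonterminal is nullable iff some alternative derives ε (directly, or every symbol in it is nullable)
Nullable: {}


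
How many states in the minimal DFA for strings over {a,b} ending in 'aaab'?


Track the longest suffix of input matching a prefix of 'aaab': 5 classes (prefixes of length 0..4)
Minimal DFA: 5 states


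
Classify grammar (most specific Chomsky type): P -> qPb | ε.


Single nonterminal LHS, but q^n b^n is not regular
Classification: Type 2 (Context-Free)


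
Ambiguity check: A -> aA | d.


right-linear, alternatives start with distinct terminals 'a' vs 'd': unique leftmost derivation
Unambiguous


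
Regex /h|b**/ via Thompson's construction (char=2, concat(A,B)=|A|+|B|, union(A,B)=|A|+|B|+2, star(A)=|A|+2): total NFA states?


Syntax tree has 2 char leaf(s), 1 union(s), 2 star(s)
chars contribute 2×2 = 4; each union adds +2; each star adds +2
Total: 4 + 2 + 4 = 10 states


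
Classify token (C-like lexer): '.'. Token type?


Pattern: operator symbol
Type: OPERATOR


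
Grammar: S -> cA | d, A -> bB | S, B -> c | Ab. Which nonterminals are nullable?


A nonterminal is nullable iff some alternative derives ε (directly, or every symbol in it is nullable)
Nullable: {}


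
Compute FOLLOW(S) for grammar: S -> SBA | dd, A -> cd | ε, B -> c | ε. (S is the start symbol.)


$ ∈ FOLLOW(S). For each A -> αBβ: add FIRST(β)\{ε} to FOLLOW(B); if β nullable, add FOLLOW(A).
FOLLOW(S) = {$, c}


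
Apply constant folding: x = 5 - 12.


5 - 12 = -7 at compile time
Optimized: x = -7


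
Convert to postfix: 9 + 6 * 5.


* has higher precedence, evaluate 6*5 first
Postfix: 9 6 5 * +


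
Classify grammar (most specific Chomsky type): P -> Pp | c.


Left-linear: every RHS is a terminal or one nonterminal followed by a terminal
Classification: Type 3 (Regular)


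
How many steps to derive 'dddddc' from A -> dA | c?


Derivation: A => dA => ddA => dddA => ddddA => dddddA => dddddc
Steps: 6


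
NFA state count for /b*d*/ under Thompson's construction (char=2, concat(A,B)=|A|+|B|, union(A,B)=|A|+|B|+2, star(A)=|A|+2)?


Syntax tree has 2 char leaf(s), 0 union(s), 2 star(s)
chars contribute 2×2 = 4; each union adds +2; each star adds +2
Total: 4 + 0 + 4 = 8 states


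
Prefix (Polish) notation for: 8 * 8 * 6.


left-to-right (same/higher precedence on left): tree is (* (* 8 8) 6)
Prefix: * * 8 8 6


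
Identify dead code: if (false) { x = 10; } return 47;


condition is constant false, so the whole block is unreachable
Dead: 'if (false) { x = 10; }'


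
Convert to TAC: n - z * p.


Break into single-operator statements:
t1 = z * p
t2 = n - t1


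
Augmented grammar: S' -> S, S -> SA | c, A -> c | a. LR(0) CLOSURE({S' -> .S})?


Start: S' -> .S
For each item with dot before a nonterminal B, add B -> .γ for every B-production
Closure: [S' -> .S, S -> .SA, S -> .c]


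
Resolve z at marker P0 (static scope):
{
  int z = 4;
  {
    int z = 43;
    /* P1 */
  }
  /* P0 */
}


z declared in the same block as P0
z = 4


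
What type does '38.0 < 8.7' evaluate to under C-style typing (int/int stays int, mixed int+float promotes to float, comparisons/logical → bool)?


Operand types: float < float
Rule: comparison yields bool
Result type: bool


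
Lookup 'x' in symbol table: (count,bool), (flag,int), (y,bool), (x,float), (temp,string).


Lookup 'x' → type float


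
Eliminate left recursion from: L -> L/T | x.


Left-recursive alternatives: L/T; non-recursive: x
Introduce L': L -> xL', L' -> /TL' | ε


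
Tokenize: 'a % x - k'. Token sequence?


Scan left to right, longest-match per lexeme
Tokens: ID(a), OP(%), ID(x), OP(-), ID(k)


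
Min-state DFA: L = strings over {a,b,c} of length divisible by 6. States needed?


Track length mod 6: states 0..5, accept at 0
Minimal DFA: 6 states


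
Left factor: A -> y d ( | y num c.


Common prefix: 'y'
Factored: A -> y A', A' -> d ( | num c


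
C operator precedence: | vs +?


'+' is additive (level 9); '|' is bitwise OR (level 3)
Higher level binds tighter
'+' has higher precedence than '|'


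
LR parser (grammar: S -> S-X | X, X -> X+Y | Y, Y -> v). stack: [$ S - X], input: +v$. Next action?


'+' can extend X; shift to build X -> X+Y
Action: shift


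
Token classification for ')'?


Pattern: delimiter/punctuation
Type: PUNCTUATION


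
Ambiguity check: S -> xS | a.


right-linear, alternatives start with distinct terminals 'x' vs 'a': unique leftmost derivation
Unambiguous


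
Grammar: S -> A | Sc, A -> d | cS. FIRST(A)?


Per alternative of A: FIRST(d) = {d}; FIRST(cS) = {c}
FIRST(A) = {c, d}


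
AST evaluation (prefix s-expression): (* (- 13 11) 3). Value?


Evaluate inner: (- 13 11) = 2
Evaluate root: (* 2 3) = 6
Result: 6


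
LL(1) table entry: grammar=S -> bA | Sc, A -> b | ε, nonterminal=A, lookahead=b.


For [A, b]: 'b' ∈ FIRST(b)
Entry: A -> b


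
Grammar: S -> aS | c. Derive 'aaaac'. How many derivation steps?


Derivation: S => aS => aaS => aaaS => aaaaS => aaaac
Steps: 5


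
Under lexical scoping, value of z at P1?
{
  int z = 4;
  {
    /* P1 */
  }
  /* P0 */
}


P1's block does not declare z; resolves to the enclosing declaration at depth 0
z = 4


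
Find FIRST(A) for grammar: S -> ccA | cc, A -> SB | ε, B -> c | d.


Per alternative of A: FIRST(SB) = {c}; FIRST(ε) = {ε}
FIRST(A) = {c, ε}


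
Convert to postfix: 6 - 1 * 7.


* has higher precedence, evaluate 1*7 first
Postfix: 6 1 7 * -


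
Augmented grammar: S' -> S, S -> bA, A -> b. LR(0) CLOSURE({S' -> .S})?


Start: S' -> .S
For each item with dot before a nonterminal B, add B -> .γ for every B-production
Closure: [S' -> .S, S -> .bA]


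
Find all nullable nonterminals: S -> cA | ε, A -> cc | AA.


A nonterminal is nullable iff some alternative derives ε (directly, or every symbol in it is nullable)
Nullable: {S}


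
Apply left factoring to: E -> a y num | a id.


Common prefix: 'a'
Factored: E -> a E', E' -> y num | id


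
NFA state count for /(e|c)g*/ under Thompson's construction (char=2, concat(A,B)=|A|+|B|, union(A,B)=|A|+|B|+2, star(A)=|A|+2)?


Syntax tree has 3 char leaf(s), 1 union(s), 1 star(s)
chars contribute 3×2 = 6; each union adds +2; each star adds +2
Total: 6 + 2 + 2 = 10 states


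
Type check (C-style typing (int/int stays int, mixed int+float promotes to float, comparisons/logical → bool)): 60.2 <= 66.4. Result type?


Operand types: float <= float
Rule: comparison yields bool
Result type: bool


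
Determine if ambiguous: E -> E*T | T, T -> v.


precedence layered via separate nonterminal T: deterministic
Unambiguous


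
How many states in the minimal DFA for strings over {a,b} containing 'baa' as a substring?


KMP-style automaton: 3 progress states + 1 absorbing accept = 4
Minimal DFA: 4 states


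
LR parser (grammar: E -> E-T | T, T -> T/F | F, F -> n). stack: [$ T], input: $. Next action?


lookahead ∉ {/} so T won't extend; reduce E -> T
Action: reduce (E -> T)


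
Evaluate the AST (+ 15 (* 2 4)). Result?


Evaluate inner: (* 2 4) = 8
Evaluate root: (+ 15 8) = 23
Result: 23


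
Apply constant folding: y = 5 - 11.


5 - 11 = -6 at compile time
Optimized: y = -6


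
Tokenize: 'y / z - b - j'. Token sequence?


Scan left to right, longest-match per lexeme
Tokens: ID(y), OP(/), ID(z), OP(-), ID(b), OP(-), ID(j)


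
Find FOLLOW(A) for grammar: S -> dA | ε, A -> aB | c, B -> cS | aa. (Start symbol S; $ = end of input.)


$ ∈ FOLLOW(S). For each A -> αBβ: add FIRST(β)\{ε} to FOLLOW(B); if β nullable, add FOLLOW(A).
FOLLOW(A) = {$}


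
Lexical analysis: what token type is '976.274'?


Pattern: digits with a decimal point
Type: FLOAT_LITERAL


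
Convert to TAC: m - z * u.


Break into single-operator statements:
t1 = z * u
t2 = m - t1


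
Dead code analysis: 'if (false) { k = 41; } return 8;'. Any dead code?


condition is constant false, so the whole block is unreachable
Dead: 'if (false) { k = 41; }'


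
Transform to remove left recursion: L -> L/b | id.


Left-recursive alternatives: L/b; non-recursive: id
Introduce L': L -> idL', L' -> /bL' | ε


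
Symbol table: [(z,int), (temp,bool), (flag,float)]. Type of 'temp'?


Lookup 'temp' → type bool


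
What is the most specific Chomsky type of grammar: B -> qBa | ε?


Single nonterminal LHS, but q^n a^n is not regular
Classification: Type 2 (Context-Free)


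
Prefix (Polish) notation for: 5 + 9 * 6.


'*' binds tighter: tree is (+ 5 (* 9 6))
Prefix: + 5 * 9 6


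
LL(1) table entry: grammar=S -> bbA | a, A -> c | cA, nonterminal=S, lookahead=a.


For [S, a]: 'a' ∈ FIRST(a)
Entry: S -> a


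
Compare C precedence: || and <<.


'<<' is shift (level 8); '||' is logical OR (level 1)
Higher level binds tighter
'<<' has higher precedence than '||'


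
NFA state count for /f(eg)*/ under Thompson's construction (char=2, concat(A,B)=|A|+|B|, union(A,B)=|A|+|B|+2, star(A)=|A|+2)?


Syntax tree has 3 char leaf(s), 0 union(s), 1 star(s)
chars contribute 3×2 = 6; each union adds +2; each star adds +2
Total: 6 + 0 + 2 = 8 states


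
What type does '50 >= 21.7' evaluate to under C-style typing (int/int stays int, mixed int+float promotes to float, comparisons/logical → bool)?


Operand types: int >= float
Rule: comparison yields bool
Result type: bool


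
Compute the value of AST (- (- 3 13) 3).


Evaluate inner: (- 3 13) = -10
Evaluate root: (- -10 3) = -13
Result: -13


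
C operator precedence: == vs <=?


'<=' is relational (level 7); '==' is equality (level 6)
Higher level binds tighter
'<=' has higher precedence than '=='


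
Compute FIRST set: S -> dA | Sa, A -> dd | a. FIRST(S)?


Per alternative of S: FIRST(dA) = {d}; FIRST(Sa) = {d}
FIRST(S) = {d}


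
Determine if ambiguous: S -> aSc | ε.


balanced a^n…c^n: each string has a unique parse
Unambiguous


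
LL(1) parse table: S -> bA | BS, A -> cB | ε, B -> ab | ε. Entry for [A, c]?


For [A, c]: 'c' ∈ FIRST(cB)
Entry: A -> cB


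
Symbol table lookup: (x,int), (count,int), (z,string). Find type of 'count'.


Lookup 'count' → type int


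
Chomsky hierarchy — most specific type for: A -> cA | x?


Right-linear: every RHS is a terminal or a terminal followed by one nonterminal
Classification: Type 3 (Regular)


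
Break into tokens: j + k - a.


Scan left to right, longest-match per lexeme
Tokens: ID(j), OP(+), ID(k), OP(-), ID(a)


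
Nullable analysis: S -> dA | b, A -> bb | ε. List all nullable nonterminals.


A nonterminal is nullable iff some alternative derives ε (directly, or every symbol in it is nullable)
Nullable: {A}


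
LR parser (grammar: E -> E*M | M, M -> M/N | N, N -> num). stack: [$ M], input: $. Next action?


lookahead ∉ {/} so M won't extend; reduce E -> M
Action: reduce (E -> M)
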